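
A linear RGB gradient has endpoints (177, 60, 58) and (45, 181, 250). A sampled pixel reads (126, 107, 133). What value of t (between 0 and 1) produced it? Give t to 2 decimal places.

0.39

Invert the lerp on the B channel (largest span, 192): t = (133 − 58) / (250 − 58) = 75/192 = 0.39062.
Check on R: (126 − 177)/(45 − 177) = 0.3864 ✓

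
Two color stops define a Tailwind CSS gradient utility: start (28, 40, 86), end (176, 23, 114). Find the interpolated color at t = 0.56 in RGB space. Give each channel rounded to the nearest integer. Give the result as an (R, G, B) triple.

R = 28 + 0.56 × (176 − 28) = 28 + 0.56 × 148 = 110.88 → 111
G = 40 + 0.56 × (23 − 40) = 40 + 0.56 × -17 = 30.48 → 30
B = 86 + 0.56 × (114 − 86) = 86 + 0.56 × 28 = 101.68 → 102

(111, 30, 102)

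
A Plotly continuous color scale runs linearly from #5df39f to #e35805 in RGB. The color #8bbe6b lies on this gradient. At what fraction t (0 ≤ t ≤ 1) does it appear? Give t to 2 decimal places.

0.34

Invert the lerp on the G channel (largest span, 155): t = (190 − 243) / (88 − 243) = -53/-155 = 0.34194.
Check on R: (139 − 93)/(227 − 93) = 0.3433 ✓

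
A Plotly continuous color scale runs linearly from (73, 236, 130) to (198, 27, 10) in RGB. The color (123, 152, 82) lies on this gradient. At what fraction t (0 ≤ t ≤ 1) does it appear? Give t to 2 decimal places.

0.40

Invert the lerp on the G channel (largest span, 209): t = (152 − 236) / (27 − 236) = -84/-209 = 0.40191.
Check on R: (123 − 73)/(198 − 73) = 0.4 ✓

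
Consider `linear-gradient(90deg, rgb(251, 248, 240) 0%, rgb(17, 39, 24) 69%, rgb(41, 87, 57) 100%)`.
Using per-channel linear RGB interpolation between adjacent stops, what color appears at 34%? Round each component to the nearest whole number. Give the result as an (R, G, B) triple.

34% lies between the 0% and 69% stops, so the local fraction is t = (34 − 0)/(69 − 0) = 34/69 ≈ 0.4928.
R = 251 + 0.4928 × (17 − 251) = 135.685 → 136
G = 248 + 0.4928 × (39 − 248) = 145.005 → 145
B = 240 + 0.4928 × (24 − 240) = 133.555 → 134

(136, 145, 134)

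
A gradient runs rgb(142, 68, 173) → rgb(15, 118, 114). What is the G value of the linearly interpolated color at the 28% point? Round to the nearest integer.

82

G = 68 + 0.28 × (118 − 68) = 82 → 82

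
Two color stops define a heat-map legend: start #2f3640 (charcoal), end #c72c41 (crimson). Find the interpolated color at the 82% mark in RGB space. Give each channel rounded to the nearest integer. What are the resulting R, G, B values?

(172, 46, 65)

#2f3640 → (47, 54, 64); #c72c41 → (199, 44, 65).
82% corresponds to t = 0.82.
R = 47 + 0.82 × (199 − 47) = 47 + 0.82 × 152 = 171.64 → 172
G = 54 + 0.82 × (44 − 54) = 54 + 0.82 × -10 = 45.8 → 46
B = 64 + 0.82 × (65 − 64) = 64 + 0.82 × 1 = 64.82 → 65
So the blended color is (172, 46, 65), about #ac2e41.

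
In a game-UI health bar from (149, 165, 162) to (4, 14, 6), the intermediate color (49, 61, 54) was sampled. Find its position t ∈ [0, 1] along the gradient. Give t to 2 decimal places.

0.69

Invert the lerp on the B channel (largest span, 156): t = (54 − 162) / (6 − 162) = -108/-156 = 0.69231.
Check on R: (49 − 149)/(4 − 149) = 0.6897 ✓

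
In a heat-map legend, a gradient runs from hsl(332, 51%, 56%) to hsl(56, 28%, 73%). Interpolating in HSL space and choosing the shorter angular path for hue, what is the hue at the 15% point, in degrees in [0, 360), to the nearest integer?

345

Hue: 56 − 332 = -276°, but |-276| > 180 so the shorter arc goes the other way: Δh = -276 + 360 = 84°.
H = 332 + 0.15 × (84) = 344.6 → 345°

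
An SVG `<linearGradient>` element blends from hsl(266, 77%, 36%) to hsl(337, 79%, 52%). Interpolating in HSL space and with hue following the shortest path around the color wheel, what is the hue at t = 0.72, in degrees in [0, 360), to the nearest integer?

317

Hue arc: Δh = 337 − 266 = 71° (|Δh| ≤ 180, already the shorter path).
H = 266 + 0.72 × (71) = 317.12 → 317°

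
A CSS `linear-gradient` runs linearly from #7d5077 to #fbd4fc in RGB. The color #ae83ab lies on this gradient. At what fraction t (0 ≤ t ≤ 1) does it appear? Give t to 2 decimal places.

Invert the lerp on the B channel (largest span, 133): t = (171 − 119) / (252 − 119) = 52/133 = 0.39098.
Check on R: (174 − 125)/(251 − 125) = 0.3889 ✓

0.39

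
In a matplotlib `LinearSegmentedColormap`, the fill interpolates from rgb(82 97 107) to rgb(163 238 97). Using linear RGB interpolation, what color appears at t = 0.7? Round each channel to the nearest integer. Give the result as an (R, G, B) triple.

(139, 196, 100)

R = 82 + 0.7 × (163 − 82) = 82 + 0.7 × 81 = 138.7 → 139
G = 97 + 0.7 × (238 − 97) = 97 + 0.7 × 141 = 195.7 → 196
B = 107 + 0.7 × (97 − 107) = 107 + 0.7 × -10 = 100 → 100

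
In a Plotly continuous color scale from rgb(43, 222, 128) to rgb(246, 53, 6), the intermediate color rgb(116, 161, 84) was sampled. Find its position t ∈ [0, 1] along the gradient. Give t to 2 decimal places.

0.36

Invert the lerp on the R channel (largest span, 203): t = (116 − 43) / (246 − 43) = 73/203 = 0.35961.
Check on G: (161 − 222)/(53 − 222) = 0.3609 ✓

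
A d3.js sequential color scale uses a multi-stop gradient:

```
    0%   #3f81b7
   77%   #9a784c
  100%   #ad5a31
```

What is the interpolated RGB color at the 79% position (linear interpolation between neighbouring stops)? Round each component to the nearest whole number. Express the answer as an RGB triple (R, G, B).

79% lies between the 77% and 100% stops, so the local fraction is t = (79 − 77)/(100 − 77) = 2/23 ≈ 0.087.
#9a784c → (154, 120, 76); #ad5a31 → (173, 90, 49).
R = 154 + 0.087 × (173 − 154) = 155.653 → 156
G = 120 + 0.087 × (90 − 120) = 117.39 → 117
B = 76 + 0.087 × (49 − 76) = 73.651 → 74

(156, 117, 74)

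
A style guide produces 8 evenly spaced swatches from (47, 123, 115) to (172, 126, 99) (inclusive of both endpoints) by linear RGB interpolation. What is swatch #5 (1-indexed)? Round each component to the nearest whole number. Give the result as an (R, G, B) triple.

With 8 swatches and endpoints inclusive, swatch 5 sits at t = (5 − 1)/(8 − 1) = 4/7 ≈ 0.5714.
R = 47 + 0.5714 × (172 − 47) = 118.425 → 118
G = 123 + 0.5714 × (126 − 123) = 124.714 → 125
B = 115 + 0.5714 × (99 − 115) = 105.858 → 106

(118, 125, 106)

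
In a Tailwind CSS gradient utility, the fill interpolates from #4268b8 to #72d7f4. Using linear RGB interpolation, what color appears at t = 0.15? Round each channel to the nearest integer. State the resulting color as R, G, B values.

(73, 121, 193)

#4268b8 → (66, 104, 184); #72d7f4 → (114, 215, 244).
R = 66 + 0.15 × (114 − 66) = 66 + 0.15 × 48 = 73.2 → 73
G = 104 + 0.15 × (215 − 104) = 104 + 0.15 × 111 = 120.65 → 121
B = 184 + 0.15 × (244 − 184) = 184 + 0.15 × 60 = 193 → 193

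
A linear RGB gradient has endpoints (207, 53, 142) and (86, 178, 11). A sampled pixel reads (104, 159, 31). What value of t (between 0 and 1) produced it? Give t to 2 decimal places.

Invert the lerp on the B channel (largest span, 131): t = (31 − 142) / (11 − 142) = -111/-131 = 0.84733.
Check on R: (104 − 207)/(86 − 207) = 0.8512 ✓

0.85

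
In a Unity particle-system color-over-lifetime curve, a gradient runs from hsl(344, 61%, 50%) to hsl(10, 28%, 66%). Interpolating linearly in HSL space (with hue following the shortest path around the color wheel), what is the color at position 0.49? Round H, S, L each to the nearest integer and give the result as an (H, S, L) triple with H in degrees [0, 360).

(357, 45, 58)

Hue: 10 − 344 = -334°, but |-334| > 180 so the shorter arc goes the other way: Δh = -334 + 360 = 26°.
H = 344 + 0.49 × (26) = 356.74 → 357°
S = 61 + 0.49 × (28 − 61) = 44.83 → 45%
L = 50 + 0.49 × (66 − 50) = 57.84 → 58%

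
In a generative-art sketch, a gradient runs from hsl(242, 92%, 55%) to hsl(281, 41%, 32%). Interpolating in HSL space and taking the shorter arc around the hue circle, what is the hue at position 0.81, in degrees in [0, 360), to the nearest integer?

274

Hue arc: Δh = 281 − 242 = 39° (|Δh| ≤ 180, already the shorter path).
H = 242 + 0.81 × (39) = 273.59 → 274°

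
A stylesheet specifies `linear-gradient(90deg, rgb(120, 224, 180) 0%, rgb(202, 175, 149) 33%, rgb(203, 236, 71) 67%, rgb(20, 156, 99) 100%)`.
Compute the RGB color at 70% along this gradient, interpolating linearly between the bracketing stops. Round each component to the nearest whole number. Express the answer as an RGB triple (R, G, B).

70% lies between the 67% and 100% stops, so the local fraction is t = (70 − 67)/(100 − 67) = 3/33 ≈ 0.0909.
R = 203 + 0.0909 × (20 − 203) = 186.365 → 186
G = 236 + 0.0909 × (156 − 236) = 228.728 → 229
B = 71 + 0.0909 × (99 − 71) = 73.545 → 74

(186, 229, 74)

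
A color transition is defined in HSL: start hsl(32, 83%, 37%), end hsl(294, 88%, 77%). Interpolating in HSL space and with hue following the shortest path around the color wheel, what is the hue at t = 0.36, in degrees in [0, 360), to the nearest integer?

357

Hue: 294 − 32 = 262°, but |262| > 180 so the shorter arc goes the other way: Δh = 262 − 360 = -98°.
H = 32 + 0.36 × (-98) = -3.28 → -3 → -3 mod 360 = 357°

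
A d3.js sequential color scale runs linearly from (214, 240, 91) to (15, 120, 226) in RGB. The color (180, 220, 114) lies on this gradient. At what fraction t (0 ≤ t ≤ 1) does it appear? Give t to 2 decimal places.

0.17

Invert the lerp on the R channel (largest span, 199): t = (180 − 214) / (15 − 214) = -34/-199 = 0.17085.
Check on G: (220 − 240)/(120 − 240) = 0.1667 ✓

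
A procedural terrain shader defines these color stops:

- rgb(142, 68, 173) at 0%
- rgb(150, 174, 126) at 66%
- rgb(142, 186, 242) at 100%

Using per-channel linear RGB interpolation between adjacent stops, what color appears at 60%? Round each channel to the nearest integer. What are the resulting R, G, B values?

(149, 164, 130)

60% lies between the 0% and 66% stops, so the local fraction is t = (60 − 0)/(66 − 0) = 60/66 ≈ 0.9091.
R = 142 + 0.9091 × (150 − 142) = 149.273 → 149
G = 68 + 0.9091 × (174 − 68) = 164.365 → 164
B = 173 + 0.9091 × (126 − 173) = 130.272 → 130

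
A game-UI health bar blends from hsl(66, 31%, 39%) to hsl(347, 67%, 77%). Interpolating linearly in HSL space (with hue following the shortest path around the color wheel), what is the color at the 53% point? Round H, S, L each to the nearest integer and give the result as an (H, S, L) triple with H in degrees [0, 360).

Hue: 347 − 66 = 281°, but |281| > 180 so the shorter arc goes the other way: Δh = 281 − 360 = -79°.
H = 66 + 0.53 × (-79) = 24.13 → 24°
S = 31 + 0.53 × (67 − 31) = 50.08 → 50%
L = 39 + 0.53 × (77 − 39) = 59.14 → 59%

(24, 50, 59)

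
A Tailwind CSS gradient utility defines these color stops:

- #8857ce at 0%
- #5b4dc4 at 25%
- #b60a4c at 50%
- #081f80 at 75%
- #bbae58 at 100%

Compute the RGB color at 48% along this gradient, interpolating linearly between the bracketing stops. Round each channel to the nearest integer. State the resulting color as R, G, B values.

(175, 15, 86)

48% lies between the 25% and 50% stops, so the local fraction is t = (48 − 25)/(50 − 25) = 23/25 ≈ 0.92.
#5b4dc4 → (91, 77, 196); #b60a4c → (182, 10, 76).
R = 91 + 0.92 × (182 − 91) = 174.72 → 175
G = 77 + 0.92 × (10 − 77) = 15.36 → 15
B = 196 + 0.92 × (76 − 196) = 85.6 → 86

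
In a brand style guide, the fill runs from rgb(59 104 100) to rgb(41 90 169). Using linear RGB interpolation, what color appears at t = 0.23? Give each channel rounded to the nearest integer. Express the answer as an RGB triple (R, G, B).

(55, 101, 116)

R = 59 + 0.23 × (41 − 59) = 59 + 0.23 × -18 = 54.86 → 55
G = 104 + 0.23 × (90 − 104) = 104 + 0.23 × -14 = 100.78 → 101
B = 100 + 0.23 × (169 − 100) = 100 + 0.23 × 69 = 115.87 → 116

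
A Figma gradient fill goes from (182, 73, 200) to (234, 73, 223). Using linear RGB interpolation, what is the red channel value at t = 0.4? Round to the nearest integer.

203

R = 182 + 0.4 × (234 − 182) = 202.8 → 203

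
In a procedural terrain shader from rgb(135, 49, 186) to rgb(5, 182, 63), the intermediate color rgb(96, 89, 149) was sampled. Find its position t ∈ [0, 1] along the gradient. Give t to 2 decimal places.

Invert the lerp on the G channel (largest span, 133): t = (89 − 49) / (182 − 49) = 40/133 = 0.30075.
Check on R: (96 − 135)/(5 − 135) = 0.3 ✓

0.30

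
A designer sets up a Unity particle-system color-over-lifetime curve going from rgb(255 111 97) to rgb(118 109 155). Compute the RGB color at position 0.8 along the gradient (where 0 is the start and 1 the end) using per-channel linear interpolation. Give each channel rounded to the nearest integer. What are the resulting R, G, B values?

(145, 109, 143)

R = 255 + 0.8 × (118 − 255) = 255 + 0.8 × -137 = 145.4 → 145
G = 111 + 0.8 × (109 − 111) = 111 + 0.8 × -2 = 109.4 → 109
B = 97 + 0.8 × (155 − 97) = 97 + 0.8 × 58 = 143.4 → 143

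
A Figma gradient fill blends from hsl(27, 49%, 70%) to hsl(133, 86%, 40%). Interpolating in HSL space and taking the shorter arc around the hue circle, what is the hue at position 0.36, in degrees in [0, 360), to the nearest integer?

Hue arc: Δh = 133 − 27 = 106° (|Δh| ≤ 180, already the shorter path).
H = 27 + 0.36 × (106) = 65.16 → 65°

65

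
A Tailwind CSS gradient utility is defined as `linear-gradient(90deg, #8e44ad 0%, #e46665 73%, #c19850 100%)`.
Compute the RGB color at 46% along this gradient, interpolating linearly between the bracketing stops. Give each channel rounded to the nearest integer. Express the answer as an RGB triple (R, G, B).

(196, 89, 128)

46% lies between the 0% and 73% stops, so the local fraction is t = (46 − 0)/(73 − 0) = 46/73 ≈ 0.6301.
#8e44ad → (142, 68, 173); #e46665 → (228, 102, 101).
R = 142 + 0.6301 × (228 − 142) = 196.189 → 196
G = 68 + 0.6301 × (102 − 68) = 89.423 → 89
B = 173 + 0.6301 × (101 − 173) = 127.633 → 128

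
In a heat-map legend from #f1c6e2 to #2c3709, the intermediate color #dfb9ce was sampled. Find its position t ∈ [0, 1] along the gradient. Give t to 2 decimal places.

Invert the lerp on the B channel (largest span, 217): t = (206 − 226) / (9 − 226) = -20/-217 = 0.092166.
Check on R: (223 − 241)/(44 − 241) = 0.09137 ✓

0.09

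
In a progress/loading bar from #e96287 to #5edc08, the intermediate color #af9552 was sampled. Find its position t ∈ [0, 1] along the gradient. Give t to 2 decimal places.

Invert the lerp on the R channel (largest span, 139): t = (175 − 233) / (94 − 233) = -58/-139 = 0.41727.
Check on G: (149 − 98)/(220 − 98) = 0.418 ✓

0.42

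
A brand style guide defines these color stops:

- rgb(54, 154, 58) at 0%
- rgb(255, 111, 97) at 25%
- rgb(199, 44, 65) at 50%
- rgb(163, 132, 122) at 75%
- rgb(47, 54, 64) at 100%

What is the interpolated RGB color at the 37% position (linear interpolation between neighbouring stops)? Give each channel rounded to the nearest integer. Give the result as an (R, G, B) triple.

(228, 79, 82)

37% lies between the 25% and 50% stops, so the local fraction is t = (37 − 25)/(50 − 25) = 12/25 ≈ 0.48.
R = 255 + 0.48 × (199 − 255) = 228.12 → 228
G = 111 + 0.48 × (44 − 111) = 78.84 → 79
B = 97 + 0.48 × (65 − 97) = 81.64 → 82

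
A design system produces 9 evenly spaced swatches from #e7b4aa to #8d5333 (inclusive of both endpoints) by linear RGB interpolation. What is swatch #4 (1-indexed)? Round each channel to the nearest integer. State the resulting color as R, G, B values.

With 9 swatches and endpoints inclusive, swatch 4 sits at t = (4 − 1)/(9 − 1) = 3/8 ≈ 0.375.
#e7b4aa → (231, 180, 170); #8d5333 → (141, 83, 51).
R = 231 + 0.375 × (141 − 231) = 197.25 → 197
G = 180 + 0.375 × (83 − 180) = 143.625 → 144
B = 170 + 0.375 × (51 − 170) = 125.375 → 125

(197, 144, 125)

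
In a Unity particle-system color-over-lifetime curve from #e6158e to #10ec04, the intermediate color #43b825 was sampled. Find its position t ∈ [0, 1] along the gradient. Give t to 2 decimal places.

0.76

Invert the lerp on the G channel (largest span, 215): t = (184 − 21) / (236 − 21) = 163/215 = 0.75814.
Check on R: (67 − 230)/(16 − 230) = 0.7617 ✓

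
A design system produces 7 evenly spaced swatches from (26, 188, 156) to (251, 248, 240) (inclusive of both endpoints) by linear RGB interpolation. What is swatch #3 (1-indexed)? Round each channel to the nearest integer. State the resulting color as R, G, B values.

With 7 swatches and endpoints inclusive, swatch 3 sits at t = (3 − 1)/(7 − 1) = 2/6 ≈ 0.3333.
R = 26 + 0.3333 × (251 − 26) = 100.992 → 101
G = 188 + 0.3333 × (248 − 188) = 207.998 → 208
B = 156 + 0.3333 × (240 − 156) = 183.997 → 184

(101, 208, 184)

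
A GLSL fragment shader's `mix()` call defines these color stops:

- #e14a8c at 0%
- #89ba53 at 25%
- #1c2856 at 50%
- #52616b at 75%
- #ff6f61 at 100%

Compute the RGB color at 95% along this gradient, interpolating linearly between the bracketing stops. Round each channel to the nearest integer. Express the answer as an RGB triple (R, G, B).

95% lies between the 75% and 100% stops, so the local fraction is t = (95 − 75)/(100 − 75) = 20/25 ≈ 0.8.
#52616b → (82, 97, 107); #ff6f61 → (255, 111, 97).
R = 82 + 0.8 × (255 − 82) = 220.4 → 220
G = 97 + 0.8 × (111 − 97) = 108.2 → 108
B = 107 + 0.8 × (97 − 107) = 99 → 99

(220, 108, 99)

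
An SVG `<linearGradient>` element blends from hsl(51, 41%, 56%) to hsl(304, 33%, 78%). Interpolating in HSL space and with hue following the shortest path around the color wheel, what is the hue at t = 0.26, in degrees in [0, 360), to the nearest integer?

23

Hue: 304 − 51 = 253°, but |253| > 180 so the shorter arc goes the other way: Δh = 253 − 360 = -107°.
H = 51 + 0.26 × (-107) = 23.18 → 23°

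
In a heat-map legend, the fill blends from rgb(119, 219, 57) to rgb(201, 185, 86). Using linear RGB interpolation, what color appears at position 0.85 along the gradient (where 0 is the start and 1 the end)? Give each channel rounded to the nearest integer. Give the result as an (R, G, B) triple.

(189, 190, 82)

R = 119 + 0.85 × (201 − 119) = 119 + 0.85 × 82 = 188.7 → 189
G = 219 + 0.85 × (185 − 219) = 219 + 0.85 × -34 = 190.1 → 190
B = 57 + 0.85 × (86 − 57) = 57 + 0.85 × 29 = 81.65 → 82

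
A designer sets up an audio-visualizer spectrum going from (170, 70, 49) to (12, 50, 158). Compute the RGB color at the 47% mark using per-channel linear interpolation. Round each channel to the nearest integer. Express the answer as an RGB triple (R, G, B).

(96, 61, 100)

47% corresponds to t = 0.47.
R = 170 + 0.47 × (12 − 170) = 170 + 0.47 × -158 = 95.74 → 96
G = 70 + 0.47 × (50 − 70) = 70 + 0.47 × -20 = 60.6 → 61
B = 49 + 0.47 × (158 − 49) = 49 + 0.47 × 109 = 100.23 → 100
So the blended color is (96, 61, 100), about #603d64.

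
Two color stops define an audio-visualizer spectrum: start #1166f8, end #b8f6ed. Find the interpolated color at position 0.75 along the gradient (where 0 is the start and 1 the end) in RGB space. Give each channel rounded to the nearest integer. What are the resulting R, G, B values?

#1166f8 → (17, 102, 248); #b8f6ed → (184, 246, 237).
R = 17 + 0.75 × (184 − 17) = 17 + 0.75 × 167 = 142.25 → 142
G = 102 + 0.75 × (246 − 102) = 102 + 0.75 × 144 = 210 → 210
B = 248 + 0.75 × (237 − 248) = 248 + 0.75 × -11 = 239.75 → 240
So the blended color is (142, 210, 240), about #8ed2f0.

(142, 210, 240)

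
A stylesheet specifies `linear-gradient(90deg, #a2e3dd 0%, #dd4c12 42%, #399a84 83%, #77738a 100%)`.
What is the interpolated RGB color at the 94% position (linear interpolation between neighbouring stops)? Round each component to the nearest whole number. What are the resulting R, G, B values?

94% lies between the 83% and 100% stops, so the local fraction is t = (94 − 83)/(100 − 83) = 11/17 ≈ 0.6471.
#399a84 → (57, 154, 132); #77738a → (119, 115, 138).
R = 57 + 0.6471 × (119 − 57) = 97.12 → 97
G = 154 + 0.6471 × (115 − 154) = 128.763 → 129
B = 132 + 0.6471 × (138 − 132) = 135.883 → 136

(97, 129, 136)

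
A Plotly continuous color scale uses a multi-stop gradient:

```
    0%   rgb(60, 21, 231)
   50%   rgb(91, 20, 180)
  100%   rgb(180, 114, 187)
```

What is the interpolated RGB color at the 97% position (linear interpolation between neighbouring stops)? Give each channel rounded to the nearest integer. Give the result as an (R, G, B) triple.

(175, 108, 187)

97% lies between the 50% and 100% stops, so the local fraction is t = (97 − 50)/(100 − 50) = 47/50 ≈ 0.94.
R = 91 + 0.94 × (180 − 91) = 174.66 → 175
G = 20 + 0.94 × (114 − 20) = 108.36 → 108
B = 180 + 0.94 × (187 − 180) = 186.58 → 187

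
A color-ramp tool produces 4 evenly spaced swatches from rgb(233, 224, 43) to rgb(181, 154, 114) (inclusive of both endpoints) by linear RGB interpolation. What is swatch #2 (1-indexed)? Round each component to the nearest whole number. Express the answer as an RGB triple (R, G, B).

(216, 201, 67)

With 4 swatches and endpoints inclusive, swatch 2 sits at t = (2 − 1)/(4 − 1) = 1/3 ≈ 0.3333.
R = 233 + 0.3333 × (181 − 233) = 215.668 → 216
G = 224 + 0.3333 × (154 − 224) = 200.669 → 201
B = 43 + 0.3333 × (114 − 43) = 66.664 → 67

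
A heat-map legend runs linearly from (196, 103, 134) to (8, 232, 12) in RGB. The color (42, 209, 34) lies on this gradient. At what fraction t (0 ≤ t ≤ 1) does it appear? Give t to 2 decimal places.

0.82

Invert the lerp on the R channel (largest span, 188): t = (42 − 196) / (8 − 196) = -154/-188 = 0.81915.
Check on G: (209 − 103)/(232 − 103) = 0.8217 ✓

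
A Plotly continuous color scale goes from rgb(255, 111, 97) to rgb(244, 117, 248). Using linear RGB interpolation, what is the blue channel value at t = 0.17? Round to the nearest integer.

123

B = 97 + 0.17 × (248 − 97) = 122.67 → 123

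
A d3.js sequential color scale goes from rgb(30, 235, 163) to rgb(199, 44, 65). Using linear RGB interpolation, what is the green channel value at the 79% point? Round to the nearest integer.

G = 235 + 0.79 × (44 − 235) = 84.11 → 84

84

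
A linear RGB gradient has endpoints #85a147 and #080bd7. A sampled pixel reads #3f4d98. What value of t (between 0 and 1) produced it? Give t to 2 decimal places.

0.56

Invert the lerp on the G channel (largest span, 150): t = (77 − 161) / (11 − 161) = -84/-150 = 0.56.
Check on R: (63 − 133)/(8 − 133) = 0.56 ✓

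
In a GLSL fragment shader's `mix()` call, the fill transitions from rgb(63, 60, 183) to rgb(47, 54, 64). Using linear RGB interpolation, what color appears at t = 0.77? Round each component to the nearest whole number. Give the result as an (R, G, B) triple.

(51, 55, 91)

R = 63 + 0.77 × (47 − 63) = 63 + 0.77 × -16 = 50.68 → 51
G = 60 + 0.77 × (54 − 60) = 60 + 0.77 × -6 = 55.38 → 55
B = 183 + 0.77 × (64 − 183) = 183 + 0.77 × -119 = 91.37 → 91
So the blended color is (51, 55, 91), about #33375b.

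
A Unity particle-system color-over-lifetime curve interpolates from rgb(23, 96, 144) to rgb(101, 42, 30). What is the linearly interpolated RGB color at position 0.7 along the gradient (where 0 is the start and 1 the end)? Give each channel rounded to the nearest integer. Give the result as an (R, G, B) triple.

R = 23 + 0.7 × (101 − 23) = 23 + 0.7 × 78 = 77.6 → 78
G = 96 + 0.7 × (42 − 96) = 96 + 0.7 × -54 = 58.2 → 58
B = 144 + 0.7 × (30 − 144) = 144 + 0.7 × -114 = 64.2 → 64

(78, 58, 64)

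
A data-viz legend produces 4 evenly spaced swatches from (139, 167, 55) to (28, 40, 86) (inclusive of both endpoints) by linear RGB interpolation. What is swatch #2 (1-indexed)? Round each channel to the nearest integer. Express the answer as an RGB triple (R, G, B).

(102, 125, 65)

With 4 swatches and endpoints inclusive, swatch 2 sits at t = (2 − 1)/(4 − 1) = 1/3 ≈ 0.3333.
R = 139 + 0.3333 × (28 − 139) = 102.004 → 102
G = 167 + 0.3333 × (40 − 167) = 124.671 → 125
B = 55 + 0.3333 × (86 − 55) = 65.332 → 65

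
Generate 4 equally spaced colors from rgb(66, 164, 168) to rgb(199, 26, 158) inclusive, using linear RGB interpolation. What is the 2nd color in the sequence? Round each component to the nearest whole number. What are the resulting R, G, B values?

With 4 swatches and endpoints inclusive, swatch 2 sits at t = (2 − 1)/(4 − 1) = 1/3 ≈ 0.3333.
R = 66 + 0.3333 × (199 − 66) = 110.329 → 110
G = 164 + 0.3333 × (26 − 164) = 118.005 → 118
B = 168 + 0.3333 × (158 − 168) = 164.667 → 165

(110, 118, 165)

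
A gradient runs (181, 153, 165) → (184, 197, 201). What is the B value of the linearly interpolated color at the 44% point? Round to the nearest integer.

B = 165 + 0.44 × (201 − 165) = 180.84 → 181

181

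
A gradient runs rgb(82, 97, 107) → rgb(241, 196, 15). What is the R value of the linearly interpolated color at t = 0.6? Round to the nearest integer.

R = 82 + 0.6 × (241 − 82) = 177.4 → 177

177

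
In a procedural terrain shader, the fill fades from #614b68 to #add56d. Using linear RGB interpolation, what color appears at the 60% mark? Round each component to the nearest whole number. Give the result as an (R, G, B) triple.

#614b68 → (97, 75, 104); #add56d → (173, 213, 109).
60% corresponds to t = 0.6.
R = 97 + 0.6 × (173 − 97) = 97 + 0.6 × 76 = 142.6 → 143
G = 75 + 0.6 × (213 − 75) = 75 + 0.6 × 138 = 157.8 → 158
B = 104 + 0.6 × (109 − 104) = 104 + 0.6 × 5 = 107 → 107
So the blended color is (143, 158, 107), about #8f9e6b.

(143, 158, 107)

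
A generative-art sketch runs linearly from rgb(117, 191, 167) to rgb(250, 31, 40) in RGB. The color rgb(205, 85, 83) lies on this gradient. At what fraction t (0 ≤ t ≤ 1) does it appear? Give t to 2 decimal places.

Invert the lerp on the G channel (largest span, 160): t = (85 − 191) / (31 − 191) = -106/-160 = 0.6625.
Check on R: (205 − 117)/(250 − 117) = 0.6617 ✓

0.66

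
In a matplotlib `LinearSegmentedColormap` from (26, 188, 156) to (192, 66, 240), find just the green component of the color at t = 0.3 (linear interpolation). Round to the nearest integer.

G = 188 + 0.3 × (66 − 188) = 151.4 → 151

151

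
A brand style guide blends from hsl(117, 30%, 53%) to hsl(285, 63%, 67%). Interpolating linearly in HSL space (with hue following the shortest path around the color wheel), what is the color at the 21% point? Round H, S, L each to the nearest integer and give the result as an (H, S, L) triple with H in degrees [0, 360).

Hue arc: Δh = 285 − 117 = 168° (|Δh| ≤ 180, already the shorter path).
H = 117 + 0.21 × (168) = 152.28 → 152°
S = 30 + 0.21 × (63 − 30) = 36.93 → 37%
L = 53 + 0.21 × (67 − 53) = 55.94 → 56%

(152, 37, 56)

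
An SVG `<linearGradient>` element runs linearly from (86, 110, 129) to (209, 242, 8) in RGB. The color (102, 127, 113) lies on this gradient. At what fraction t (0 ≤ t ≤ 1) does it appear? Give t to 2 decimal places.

0.13

Invert the lerp on the G channel (largest span, 132): t = (127 − 110) / (242 − 110) = 17/132 = 0.12879.
Check on R: (102 − 86)/(209 − 86) = 0.1301 ✓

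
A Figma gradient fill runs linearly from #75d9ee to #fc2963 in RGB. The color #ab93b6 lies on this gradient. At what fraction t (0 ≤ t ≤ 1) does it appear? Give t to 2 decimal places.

0.40

Invert the lerp on the G channel (largest span, 176): t = (147 − 217) / (41 − 217) = -70/-176 = 0.39773.
Check on R: (171 − 117)/(252 − 117) = 0.4 ✓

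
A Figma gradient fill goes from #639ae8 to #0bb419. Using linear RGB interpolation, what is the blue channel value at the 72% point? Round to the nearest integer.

83

B₁ = 232 (from #639ae8), B₂ = 25 (from #0bb419).
B = 232 + 0.72 × (25 − 232) = 82.96 → 83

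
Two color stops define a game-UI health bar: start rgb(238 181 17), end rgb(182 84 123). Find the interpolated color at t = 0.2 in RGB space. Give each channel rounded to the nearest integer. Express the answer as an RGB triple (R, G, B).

R = 238 + 0.2 × (182 − 238) = 238 + 0.2 × -56 = 226.8 → 227
G = 181 + 0.2 × (84 − 181) = 181 + 0.2 × -97 = 161.6 → 162
B = 17 + 0.2 × (123 − 17) = 17 + 0.2 × 106 = 38.2 → 38

(227, 162, 38)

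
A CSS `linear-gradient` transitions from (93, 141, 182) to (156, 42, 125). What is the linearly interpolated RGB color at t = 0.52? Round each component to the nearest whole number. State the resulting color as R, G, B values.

(126, 90, 152)

R = 93 + 0.52 × (156 − 93) = 93 + 0.52 × 63 = 125.76 → 126
G = 141 + 0.52 × (42 − 141) = 141 + 0.52 × -99 = 89.52 → 90
B = 182 + 0.52 × (125 − 182) = 182 + 0.52 × -57 = 152.36 → 152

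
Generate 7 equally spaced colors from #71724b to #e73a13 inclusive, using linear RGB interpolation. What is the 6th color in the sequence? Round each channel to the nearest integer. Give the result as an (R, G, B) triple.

With 7 swatches and endpoints inclusive, swatch 6 sits at t = (6 − 1)/(7 − 1) = 5/6 ≈ 0.8333.
#71724b → (113, 114, 75); #e73a13 → (231, 58, 19).
R = 113 + 0.8333 × (231 − 113) = 211.329 → 211
G = 114 + 0.8333 × (58 − 114) = 67.335 → 67
B = 75 + 0.8333 × (19 − 75) = 28.335 → 28

(211, 67, 28)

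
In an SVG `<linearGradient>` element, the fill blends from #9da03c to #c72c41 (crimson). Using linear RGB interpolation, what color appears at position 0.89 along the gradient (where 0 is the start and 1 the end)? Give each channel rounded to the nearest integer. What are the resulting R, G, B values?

#9da03c → (157, 160, 60); #c72c41 → (199, 44, 65).
R = 157 + 0.89 × (199 − 157) = 157 + 0.89 × 42 = 194.38 → 194
G = 160 + 0.89 × (44 − 160) = 160 + 0.89 × -116 = 56.76 → 57
B = 60 + 0.89 × (65 − 60) = 60 + 0.89 × 5 = 64.45 → 64

(194, 57, 64)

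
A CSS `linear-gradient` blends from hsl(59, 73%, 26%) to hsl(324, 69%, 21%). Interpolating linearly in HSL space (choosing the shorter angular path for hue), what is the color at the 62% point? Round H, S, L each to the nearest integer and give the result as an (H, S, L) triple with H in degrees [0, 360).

Hue: 324 − 59 = 265°, but |265| > 180 so the shorter arc goes the other way: Δh = 265 − 360 = -95°.
H = 59 + 0.62 × (-95) = 0.1 → 0°
S = 73 + 0.62 × (69 − 73) = 70.52 → 71%
L = 26 + 0.62 × (21 − 26) = 22.9 → 23%

(0, 71, 23)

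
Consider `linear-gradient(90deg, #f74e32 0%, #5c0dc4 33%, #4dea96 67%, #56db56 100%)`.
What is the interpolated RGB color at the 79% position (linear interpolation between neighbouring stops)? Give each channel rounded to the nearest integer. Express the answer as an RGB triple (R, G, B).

79% lies between the 67% and 100% stops, so the local fraction is t = (79 − 67)/(100 − 67) = 12/33 ≈ 0.3636.
#4dea96 → (77, 234, 150); #56db56 → (86, 219, 86).
R = 77 + 0.3636 × (86 − 77) = 80.272 → 80
G = 234 + 0.3636 × (219 − 234) = 228.546 → 229
B = 150 + 0.3636 × (86 − 150) = 126.73 → 127

(80, 229, 127)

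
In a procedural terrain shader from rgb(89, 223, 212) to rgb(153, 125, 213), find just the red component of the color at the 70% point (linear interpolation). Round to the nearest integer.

134

R = 89 + 0.7 × (153 − 89) = 133.8 → 134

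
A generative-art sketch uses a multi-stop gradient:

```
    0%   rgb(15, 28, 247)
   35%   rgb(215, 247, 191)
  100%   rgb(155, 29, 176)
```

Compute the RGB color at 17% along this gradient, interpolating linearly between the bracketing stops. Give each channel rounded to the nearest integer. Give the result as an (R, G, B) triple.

(112, 134, 220)

17% lies between the 0% and 35% stops, so the local fraction is t = (17 − 0)/(35 − 0) = 17/35 ≈ 0.4857.
R = 15 + 0.4857 × (215 − 15) = 112.14 → 112
G = 28 + 0.4857 × (247 − 28) = 134.368 → 134
B = 247 + 0.4857 × (191 − 247) = 219.801 → 220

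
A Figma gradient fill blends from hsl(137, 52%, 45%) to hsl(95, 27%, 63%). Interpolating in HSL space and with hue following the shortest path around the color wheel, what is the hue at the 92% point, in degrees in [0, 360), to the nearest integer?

Hue arc: Δh = 95 − 137 = -42° (|Δh| ≤ 180, already the shorter path).
H = 137 + 0.92 × (-42) = 98.36 → 98°

98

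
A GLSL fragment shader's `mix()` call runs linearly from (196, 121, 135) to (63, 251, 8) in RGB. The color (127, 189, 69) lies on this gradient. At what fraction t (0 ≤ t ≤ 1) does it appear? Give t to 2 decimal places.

0.52

Invert the lerp on the R channel (largest span, 133): t = (127 − 196) / (63 − 196) = -69/-133 = 0.5188.
Check on G: (189 − 121)/(251 − 121) = 0.5231 ✓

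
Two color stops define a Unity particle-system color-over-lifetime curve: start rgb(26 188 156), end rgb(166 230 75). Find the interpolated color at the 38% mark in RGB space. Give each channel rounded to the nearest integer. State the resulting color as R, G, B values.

(79, 204, 125)

38% corresponds to t = 0.38.
R = 26 + 0.38 × (166 − 26) = 26 + 0.38 × 140 = 79.2 → 79
G = 188 + 0.38 × (230 − 188) = 188 + 0.38 × 42 = 203.96 → 204
B = 156 + 0.38 × (75 − 156) = 156 + 0.38 × -81 = 125.22 → 125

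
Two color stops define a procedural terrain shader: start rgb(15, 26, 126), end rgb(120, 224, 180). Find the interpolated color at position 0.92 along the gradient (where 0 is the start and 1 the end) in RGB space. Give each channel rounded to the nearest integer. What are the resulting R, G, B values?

(112, 208, 176)

R = 15 + 0.92 × (120 − 15) = 15 + 0.92 × 105 = 111.6 → 112
G = 26 + 0.92 × (224 − 26) = 26 + 0.92 × 198 = 208.16 → 208
B = 126 + 0.92 × (180 − 126) = 126 + 0.92 × 54 = 175.68 → 176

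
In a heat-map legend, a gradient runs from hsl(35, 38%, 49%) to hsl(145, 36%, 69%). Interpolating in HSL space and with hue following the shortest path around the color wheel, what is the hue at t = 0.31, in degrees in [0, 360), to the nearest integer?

69

Hue arc: Δh = 145 − 35 = 110° (|Δh| ≤ 180, already the shorter path).
H = 35 + 0.31 × (110) = 69.1 → 69°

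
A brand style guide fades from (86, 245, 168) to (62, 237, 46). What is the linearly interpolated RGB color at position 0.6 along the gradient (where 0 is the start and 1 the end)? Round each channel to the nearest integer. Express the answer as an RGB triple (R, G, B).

R = 86 + 0.6 × (62 − 86) = 86 + 0.6 × -24 = 71.6 → 72
G = 245 + 0.6 × (237 − 245) = 245 + 0.6 × -8 = 240.2 → 240
B = 168 + 0.6 × (46 − 168) = 168 + 0.6 × -122 = 94.8 → 95

(72, 240, 95)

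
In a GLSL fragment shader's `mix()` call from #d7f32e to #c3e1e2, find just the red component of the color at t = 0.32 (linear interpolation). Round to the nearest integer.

209

R₁ = 215 (from #d7f32e), R₂ = 195 (from #c3e1e2).
R = 215 + 0.32 × (195 − 215) = 208.6 → 209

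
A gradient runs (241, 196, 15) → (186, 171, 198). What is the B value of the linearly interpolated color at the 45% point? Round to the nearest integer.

B = 15 + 0.45 × (198 − 15) = 97.35 → 97

97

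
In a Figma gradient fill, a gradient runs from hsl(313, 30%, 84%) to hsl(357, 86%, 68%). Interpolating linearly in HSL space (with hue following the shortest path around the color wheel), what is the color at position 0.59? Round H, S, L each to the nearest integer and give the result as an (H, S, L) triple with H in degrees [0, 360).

Hue arc: Δh = 357 − 313 = 44° (|Δh| ≤ 180, already the shorter path).
H = 313 + 0.59 × (44) = 338.96 → 339°
S = 30 + 0.59 × (86 − 30) = 63.04 → 63%
L = 84 + 0.59 × (68 − 84) = 74.56 → 75%

(339, 63, 75)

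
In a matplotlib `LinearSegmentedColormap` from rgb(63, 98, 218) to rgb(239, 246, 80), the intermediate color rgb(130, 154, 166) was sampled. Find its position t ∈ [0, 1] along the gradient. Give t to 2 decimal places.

Invert the lerp on the R channel (largest span, 176): t = (130 − 63) / (239 − 63) = 67/176 = 0.38068.
Check on G: (154 − 98)/(246 − 98) = 0.3784 ✓

0.38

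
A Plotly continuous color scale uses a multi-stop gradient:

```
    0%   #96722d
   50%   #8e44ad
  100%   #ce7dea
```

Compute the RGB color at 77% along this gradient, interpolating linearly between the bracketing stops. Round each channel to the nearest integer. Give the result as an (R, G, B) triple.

77% lies between the 50% and 100% stops, so the local fraction is t = (77 − 50)/(100 − 50) = 27/50 ≈ 0.54.
#8e44ad → (142, 68, 173); #ce7dea → (206, 125, 234).
R = 142 + 0.54 × (206 − 142) = 176.56 → 177
G = 68 + 0.54 × (125 − 68) = 98.78 → 99
B = 173 + 0.54 × (234 − 173) = 205.94 → 206

(177, 99, 206)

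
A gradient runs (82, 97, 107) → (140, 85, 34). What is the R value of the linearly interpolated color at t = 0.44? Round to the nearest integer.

108

R = 82 + 0.44 × (140 − 82) = 107.52 → 108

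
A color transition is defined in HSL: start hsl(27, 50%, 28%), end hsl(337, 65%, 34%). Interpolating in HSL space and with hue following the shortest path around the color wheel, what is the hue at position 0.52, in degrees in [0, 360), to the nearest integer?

Hue: 337 − 27 = 310°, but |310| > 180 so the shorter arc goes the other way: Δh = 310 − 360 = -50°.
H = 27 + 0.52 × (-50) = 1 → 1°

1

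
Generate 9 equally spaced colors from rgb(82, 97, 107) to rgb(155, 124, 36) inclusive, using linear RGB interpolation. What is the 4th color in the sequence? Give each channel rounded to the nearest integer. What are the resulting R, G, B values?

With 9 swatches and endpoints inclusive, swatch 4 sits at t = (4 − 1)/(9 − 1) = 3/8 ≈ 0.375.
R = 82 + 0.375 × (155 − 82) = 109.375 → 109
G = 97 + 0.375 × (124 − 97) = 107.125 → 107
B = 107 + 0.375 × (36 − 107) = 80.375 → 80

(109, 107, 80)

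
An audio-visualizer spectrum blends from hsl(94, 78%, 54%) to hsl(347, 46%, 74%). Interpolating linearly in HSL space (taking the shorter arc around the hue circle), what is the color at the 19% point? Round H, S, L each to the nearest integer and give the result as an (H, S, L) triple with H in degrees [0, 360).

Hue: 347 − 94 = 253°, but |253| > 180 so the shorter arc goes the other way: Δh = 253 − 360 = -107°.
H = 94 + 0.19 × (-107) = 73.67 → 74°
S = 78 + 0.19 × (46 − 78) = 71.92 → 72%
L = 54 + 0.19 × (74 − 54) = 57.8 → 58%

(74, 72, 58)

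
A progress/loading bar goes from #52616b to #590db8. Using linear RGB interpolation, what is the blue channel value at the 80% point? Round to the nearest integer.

B₁ = 107 (from #52616b), B₂ = 184 (from #590db8).
B = 107 + 0.8 × (184 − 107) = 168.6 → 169

169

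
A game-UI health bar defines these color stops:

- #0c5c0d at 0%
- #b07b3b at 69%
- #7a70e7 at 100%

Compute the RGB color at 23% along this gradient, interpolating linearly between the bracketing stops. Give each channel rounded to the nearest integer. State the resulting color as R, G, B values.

23% lies between the 0% and 69% stops, so the local fraction is t = (23 − 0)/(69 − 0) = 23/69 ≈ 0.3333.
#0c5c0d → (12, 92, 13); #b07b3b → (176, 123, 59).
R = 12 + 0.3333 × (176 − 12) = 66.661 → 67
G = 92 + 0.3333 × (123 − 92) = 102.332 → 102
B = 13 + 0.3333 × (59 − 13) = 28.332 → 28

(67, 102, 28)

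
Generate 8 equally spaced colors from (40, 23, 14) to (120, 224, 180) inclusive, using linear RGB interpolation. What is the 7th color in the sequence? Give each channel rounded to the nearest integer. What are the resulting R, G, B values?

With 8 swatches and endpoints inclusive, swatch 7 sits at t = (7 − 1)/(8 − 1) = 6/7 ≈ 0.8571.
R = 40 + 0.8571 × (120 − 40) = 108.568 → 109
G = 23 + 0.8571 × (224 − 23) = 195.277 → 195
B = 14 + 0.8571 × (180 − 14) = 156.279 → 156

(109, 195, 156)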